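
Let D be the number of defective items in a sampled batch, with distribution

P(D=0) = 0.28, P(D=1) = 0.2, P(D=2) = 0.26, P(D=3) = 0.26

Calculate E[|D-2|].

1.02

E[|D-2|] = Σ |d-2|·P(D=d)
 = 2·0.28 + 1·0.2 + 0·0.26 + 1·0.26
 = 0.56 + 0.2 + 0 + 0.26
 = 1.02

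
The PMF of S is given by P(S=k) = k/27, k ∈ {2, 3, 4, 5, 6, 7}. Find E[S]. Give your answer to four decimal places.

E[S] = Σ s·P(S=s)
 = 2·2/27 + 3·1/9 + 4·4/27 + 5·5/27 + 6·2/9 + 7·7/27
 = 4/27 + 1/3 + 16/27 + 25/27 + 4/3 + 49/27
 = 139/27

5.1481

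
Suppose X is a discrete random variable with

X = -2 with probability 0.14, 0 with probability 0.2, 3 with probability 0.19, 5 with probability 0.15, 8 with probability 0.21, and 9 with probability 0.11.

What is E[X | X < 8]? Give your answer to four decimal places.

1.5294

P(X < 8) = 0.14 + 0.2 + 0.19 + 0.15 = 0.68.
E[X | X < 8] = [(-2)·0.14 + 0·0.2 + 3·0.19 + 5·0.15] / 0.68
 = 1.04 / 0.68
 = 26/17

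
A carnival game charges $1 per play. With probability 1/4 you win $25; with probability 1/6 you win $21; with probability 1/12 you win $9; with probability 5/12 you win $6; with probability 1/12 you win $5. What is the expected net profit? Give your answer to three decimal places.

E[payout] = 25·1/4 + 21·1/6 + 9·1/12 + 6·5/12 + 5·1/12
 = 25/4 + 7/2 + 3/4 + 5/2 + 5/12
 = 161/12
Net = 161/12 - 1 = 149/12

12.417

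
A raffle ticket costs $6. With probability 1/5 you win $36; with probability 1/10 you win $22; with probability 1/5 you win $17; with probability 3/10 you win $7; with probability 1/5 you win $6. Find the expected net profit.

E[payout] = 36·1/5 + 22·1/10 + 17·1/5 + 7·3/10 + 6·1/5
 = 36/5 + 11/5 + 17/5 + 21/10 + 6/5
 = 161/10
Net = 161/10 - 6 = 101/10

10.1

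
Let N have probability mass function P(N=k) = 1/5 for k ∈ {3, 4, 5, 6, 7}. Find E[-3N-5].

-20

E[-3N-5] = Σ (-3n-5)·P(N=n)
 = (-14)·1/5 + (-17)·1/5 + (-20)·1/5 + (-23)·1/5 + (-26)·1/5
 = (-14/5) + (-17/5) + (-4) + (-23/5) + (-26/5)
 = -20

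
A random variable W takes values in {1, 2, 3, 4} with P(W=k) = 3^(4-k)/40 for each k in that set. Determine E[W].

E[W] = Σ w·P(W=w)
 = 1·27/40 + 2·9/40 + 3·3/40 + 4·1/40
 = 27/40 + 9/20 + 9/40 + 1/10
 = 29/20

1.45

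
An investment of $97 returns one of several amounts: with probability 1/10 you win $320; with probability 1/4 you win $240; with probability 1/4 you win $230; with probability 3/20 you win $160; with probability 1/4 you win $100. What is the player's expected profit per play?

101.5

E[payout] = 320·1/10 + 240·1/4 + 230·1/4 + 160·3/20 + 100·1/4
 = 32 + 60 + 115/2 + 24 + 25
 = 397/2
Net = 397/2 - 97 = 203/2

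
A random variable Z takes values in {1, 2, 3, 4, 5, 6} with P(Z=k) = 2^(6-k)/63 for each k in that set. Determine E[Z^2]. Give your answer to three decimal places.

E[Z^2] = Σ z^2·P(Z=z)
 = 1·32/63 + 4·16/63 + 9·8/63 + 16·4/63 + 25·2/63 + 36·1/63
 = 32/63 + 64/63 + 8/7 + 64/63 + 50/63 + 4/7
 = 106/21

5.048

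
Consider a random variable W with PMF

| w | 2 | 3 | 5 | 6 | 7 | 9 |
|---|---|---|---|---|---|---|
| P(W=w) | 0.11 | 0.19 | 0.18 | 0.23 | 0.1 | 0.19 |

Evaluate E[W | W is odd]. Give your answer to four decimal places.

P(W is odd) = 0.19 + 0.18 + 0.1 + 0.19 = 0.66.
E[W | W is odd] = [3·0.19 + 5·0.18 + 7·0.1 + 9·0.19] / 0.66
 = 3.88 / 0.66
 = 194/33

5.8788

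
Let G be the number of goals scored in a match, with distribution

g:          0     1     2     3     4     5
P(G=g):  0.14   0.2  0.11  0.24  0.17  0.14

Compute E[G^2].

9.02

E[G^2] = Σ g^2·P(G=g)
 = 0·0.14 + 1·0.2 + 4·0.11 + 9·0.24 + 16·0.17 + 25·0.14
 = 0 + 0.2 + 0.44 + 2.16 + 2.72 + 3.5
 = 9.02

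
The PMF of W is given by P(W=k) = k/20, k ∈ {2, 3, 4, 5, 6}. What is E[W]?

E[W] = Σ w·P(W=w)
 = 2·1/10 + 3·3/20 + 4·1/5 + 5·1/4 + 6·3/10
 = 1/5 + 9/20 + 4/5 + 5/4 + 9/5
 = 9/2

4.5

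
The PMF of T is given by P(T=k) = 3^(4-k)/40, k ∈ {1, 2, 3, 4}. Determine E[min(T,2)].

1.325

E[min(T,2)] = Σ min(t,2)·P(T=t)
 = 1·27/40 + 2·9/40 + 2·3/40 + 2·1/40
 = 27/40 + 9/20 + 3/20 + 1/20
 = 53/40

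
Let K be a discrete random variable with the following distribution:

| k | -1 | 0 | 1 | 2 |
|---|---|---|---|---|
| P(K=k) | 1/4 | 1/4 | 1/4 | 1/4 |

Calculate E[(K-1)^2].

1.5

E[(K-1)^2] = Σ (k-1)^2·P(K=k)
 = 4·1/4 + 1·1/4 + 0·1/4 + 1·1/4
 = 1 + 1/4 + 0 + 1/4
 = 3/2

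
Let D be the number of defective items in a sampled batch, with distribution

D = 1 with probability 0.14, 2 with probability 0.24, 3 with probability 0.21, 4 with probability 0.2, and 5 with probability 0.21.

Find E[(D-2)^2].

3.04

E[(D-2)^2] = Σ (d-2)^2·P(D=d)
 = 1·0.14 + 0·0.24 + 1·0.21 + 4·0.2 + 9·0.21
 = 0.14 + 0 + 0.21 + 0.8 + 1.89
 = 3.04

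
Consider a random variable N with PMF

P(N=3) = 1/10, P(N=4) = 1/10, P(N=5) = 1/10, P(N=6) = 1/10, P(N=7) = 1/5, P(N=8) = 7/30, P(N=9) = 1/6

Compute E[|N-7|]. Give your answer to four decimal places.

E[|N-7|] = Σ |n-7|·P(N=n)
 = 4·1/10 + 3·1/10 + 2·1/10 + 1·1/10 + 0·1/5 + 1·7/30 + 2·1/6
 = 2/5 + 3/10 + 1/5 + 1/10 + 0 + 7/30 + 1/3
 = 47/30

1.5667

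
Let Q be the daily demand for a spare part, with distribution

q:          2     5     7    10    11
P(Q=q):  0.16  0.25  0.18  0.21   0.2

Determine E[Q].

7.13

E[Q] = Σ q·P(Q=q)
 = 2·0.16 + 5·0.25 + 7·0.18 + 10·0.21 + 11·0.2
 = 0.32 + 1.25 + 1.26 + 2.1 + 2.2
 = 7.13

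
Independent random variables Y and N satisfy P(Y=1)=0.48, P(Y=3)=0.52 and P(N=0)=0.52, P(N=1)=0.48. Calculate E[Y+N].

E[Y+N] = Σ_y Σ_n (y+n) · P(Y=y)P(N=n)
 = 1·0.2496 + 2·0.2304 + 3·0.2704 + 4·0.2496
 = 0.2496 + 0.4608 + 0.8112 + 0.9984
 = 2.52

2.52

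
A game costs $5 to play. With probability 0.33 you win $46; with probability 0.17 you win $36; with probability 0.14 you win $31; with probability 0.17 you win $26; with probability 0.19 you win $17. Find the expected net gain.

E[payout] = 46·0.33 + 36·0.17 + 31·0.14 + 26·0.17 + 17·0.19
 = 15.18 + 6.12 + 4.34 + 4.42 + 3.23
 = 33.29
Net = 33.29 - 5 = 28.29

28.29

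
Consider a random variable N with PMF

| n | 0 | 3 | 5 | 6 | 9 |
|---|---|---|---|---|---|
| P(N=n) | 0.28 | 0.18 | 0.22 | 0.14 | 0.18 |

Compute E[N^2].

E[N^2] = Σ n^2·P(N=n)
 = 0·0.28 + 9·0.18 + 25·0.22 + 36·0.14 + 81·0.18
 = 0 + 1.62 + 5.5 + 5.04 + 14.58
 = 26.74

26.74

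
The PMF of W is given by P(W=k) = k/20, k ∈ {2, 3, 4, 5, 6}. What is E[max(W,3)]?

4.6

E[max(W,3)] = Σ max(w,3)·P(W=w)
 = 3·1/10 + 3·3/20 + 4·1/5 + 5·1/4 + 6·3/10
 = 3/10 + 9/20 + 4/5 + 5/4 + 9/5
 = 23/5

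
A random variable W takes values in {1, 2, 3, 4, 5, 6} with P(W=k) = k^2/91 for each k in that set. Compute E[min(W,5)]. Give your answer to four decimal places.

E[min(W,5)] = Σ min(w,5)·P(W=w)
 = 1·1/91 + 2·4/91 + 3·9/91 + 4·16/91 + 5·25/91 + 5·36/91
 = 1/91 + 8/91 + 27/91 + 64/91 + 125/91 + 180/91
 = 405/91

4.4505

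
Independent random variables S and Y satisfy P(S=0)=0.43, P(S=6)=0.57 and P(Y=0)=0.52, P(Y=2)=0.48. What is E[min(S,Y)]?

0.5472

E[min(S,Y)] = Σ_s Σ_y min(s,y) · P(S=s)P(Y=y)
 = 0·0.2236 + 0·0.2064 + 0·0.2964 + 2·0.2736
 = 0 + 0 + 0 + 0.5472
 = 0.5472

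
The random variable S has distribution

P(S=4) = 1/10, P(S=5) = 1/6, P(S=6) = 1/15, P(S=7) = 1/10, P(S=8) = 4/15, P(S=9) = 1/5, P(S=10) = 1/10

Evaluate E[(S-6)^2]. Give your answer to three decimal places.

E[(S-6)^2] = Σ (s-6)^2·P(S=s)
 = 4·1/10 + 1·1/6 + 0·1/15 + 1·1/10 + 4·4/15 + 9·1/5 + 16·1/10
 = 2/5 + 1/6 + 0 + 1/10 + 16/15 + 9/5 + 8/5
 = 77/15

5.133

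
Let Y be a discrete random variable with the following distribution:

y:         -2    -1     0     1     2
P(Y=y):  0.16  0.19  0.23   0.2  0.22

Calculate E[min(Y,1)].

-0.09

E[min(Y,1)] = Σ min(y,1)·P(Y=y)
 = (-2)·0.16 + (-1)·0.19 + 0·0.23 + 1·0.2 + 1·0.22
 = (-0.32) + (-0.19) + 0 + 0.2 + 0.22
 = -0.09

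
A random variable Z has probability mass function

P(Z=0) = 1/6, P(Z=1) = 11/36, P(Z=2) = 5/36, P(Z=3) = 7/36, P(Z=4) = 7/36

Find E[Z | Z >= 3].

3.5

P(Z >= 3) = 7/36 + 7/36 = 7/18.
E[Z | Z >= 3] = [3·7/36 + 4·7/36] / (7/18)
 = 49/36 / (7/18)
 = 7/2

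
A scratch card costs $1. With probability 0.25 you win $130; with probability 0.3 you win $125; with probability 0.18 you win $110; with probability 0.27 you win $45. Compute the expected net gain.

100.95

E[payout] = 130·0.25 + 125·0.3 + 110·0.18 + 45·0.27
 = 32.5 + 37.5 + 19.8 + 12.15
 = 101.95
Net = 101.95 - 1 = 100.95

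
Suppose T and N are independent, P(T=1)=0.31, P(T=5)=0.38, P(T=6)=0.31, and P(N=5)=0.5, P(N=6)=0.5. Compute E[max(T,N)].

5.655

E[max(T,N)] = Σ_t Σ_n max(t,n) · P(T=t)P(N=n)
 = 5·0.155 + 6·0.155 + 5·0.19 + 6·0.19 + 6·0.155 + 6·0.155
 = 0.775 + 0.93 + 0.95 + 1.14 + 0.93 + 0.93
 = 5.655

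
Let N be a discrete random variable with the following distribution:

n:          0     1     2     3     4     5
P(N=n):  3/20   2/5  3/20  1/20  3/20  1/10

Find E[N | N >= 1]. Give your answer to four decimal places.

2.2941

P(N >= 1) = 2/5 + 3/20 + 1/20 + 3/20 + 1/10 = 17/20.
E[N | N >= 1] = [1·2/5 + 2·3/20 + 3·1/20 + 4·3/20 + 5·1/10] / (17/20)
 = 39/20 / (17/20)
 = 39/17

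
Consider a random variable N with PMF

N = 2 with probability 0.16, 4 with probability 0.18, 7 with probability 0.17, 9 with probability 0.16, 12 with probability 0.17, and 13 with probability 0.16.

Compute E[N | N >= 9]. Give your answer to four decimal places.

11.3469

P(N >= 9) = 0.16 + 0.17 + 0.16 = 0.49.
E[N | N >= 9] = [9·0.16 + 12·0.17 + 13·0.16] / 0.49
 = 5.56 / 0.49
 = 556/49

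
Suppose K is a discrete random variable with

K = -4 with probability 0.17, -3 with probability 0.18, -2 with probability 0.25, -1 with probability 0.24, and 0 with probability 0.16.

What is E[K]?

E[K] = Σ k·P(K=k)
 = (-4)·0.17 + (-3)·0.18 + (-2)·0.25 + (-1)·0.24 + 0·0.16
 = (-0.68) + (-0.54) + (-0.5) + (-0.24) + 0
 = -1.96

-1.96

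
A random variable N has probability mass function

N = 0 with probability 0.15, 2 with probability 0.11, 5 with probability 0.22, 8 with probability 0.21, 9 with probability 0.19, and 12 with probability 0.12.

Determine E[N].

6.15

E[N] = Σ n·P(N=n)
 = 0·0.15 + 2·0.11 + 5·0.22 + 8·0.21 + 9·0.19 + 12·0.12
 = 0 + 0.22 + 1.1 + 1.68 + 1.71 + 1.44
 = 6.15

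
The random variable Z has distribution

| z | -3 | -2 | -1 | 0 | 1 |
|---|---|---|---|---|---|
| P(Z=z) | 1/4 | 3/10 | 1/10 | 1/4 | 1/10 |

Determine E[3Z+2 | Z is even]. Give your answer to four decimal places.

P(Z is even) = 3/10 + 1/4 = 11/20.
E[3Z+2 | Z is even] = [(-4)·3/10 + 2·1/4] / (11/20)
 = -7/10 / (11/20)
 = -14/11

-1.2727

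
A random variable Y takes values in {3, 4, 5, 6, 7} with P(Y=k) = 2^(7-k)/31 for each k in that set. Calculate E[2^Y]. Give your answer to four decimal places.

E[2^Y] = Σ 2^y·P(Y=y)
 = 8·16/31 + 16·8/31 + 32·4/31 + 64·2/31 + 128·1/31
 = 128/31 + 128/31 + 128/31 + 128/31 + 128/31
 = 640/31

20.6452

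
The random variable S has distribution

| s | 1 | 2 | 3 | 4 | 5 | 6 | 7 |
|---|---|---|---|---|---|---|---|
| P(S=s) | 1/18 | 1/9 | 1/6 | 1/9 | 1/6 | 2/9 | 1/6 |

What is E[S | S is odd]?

P(S is odd) = 1/18 + 1/6 + 1/6 + 1/6 = 5/9.
E[S | S is odd] = [1·1/18 + 3·1/6 + 5·1/6 + 7·1/6] / (5/9)
 = 23/9 / (5/9)
 = 23/5

4.6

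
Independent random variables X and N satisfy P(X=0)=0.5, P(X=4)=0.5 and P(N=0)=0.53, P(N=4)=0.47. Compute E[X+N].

E[X+N] = Σ_x Σ_n (x+n) · P(X=x)P(N=n)
 = 0·0.265 + 4·0.235 + 4·0.265 + 8·0.235
 = 0 + 0.94 + 1.06 + 1.88
 = 3.88

3.88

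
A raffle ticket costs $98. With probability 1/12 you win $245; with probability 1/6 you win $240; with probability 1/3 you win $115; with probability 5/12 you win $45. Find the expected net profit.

E[payout] = 245·1/12 + 240·1/6 + 115·1/3 + 45·5/12
 = 245/12 + 40 + 115/3 + 75/4
 = 235/2
Net = 235/2 - 98 = 39/2

19.5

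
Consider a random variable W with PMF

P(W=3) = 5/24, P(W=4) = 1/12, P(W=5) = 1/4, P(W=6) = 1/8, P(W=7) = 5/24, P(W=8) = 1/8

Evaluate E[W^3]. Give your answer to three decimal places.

E[W^3] = Σ w^3·P(W=w)
 = 27·5/24 + 64·1/12 + 125·1/4 + 216·1/8 + 343·5/24 + 512·1/8
 = 45/8 + 16/3 + 125/4 + 27 + 1715/24 + 64
 = 614/3

204.667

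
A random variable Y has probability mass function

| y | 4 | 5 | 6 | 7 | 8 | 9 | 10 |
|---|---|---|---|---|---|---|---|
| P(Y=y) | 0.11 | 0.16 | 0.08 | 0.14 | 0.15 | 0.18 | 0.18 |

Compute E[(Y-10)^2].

E[(Y-10)^2] = Σ (y-10)^2·P(Y=y)
 = 36·0.11 + 25·0.16 + 16·0.08 + 9·0.14 + 4·0.15 + 1·0.18 + 0·0.18
 = 3.96 + 4 + 1.28 + 1.26 + 0.6 + 0.18 + 0
 = 11.28

11.28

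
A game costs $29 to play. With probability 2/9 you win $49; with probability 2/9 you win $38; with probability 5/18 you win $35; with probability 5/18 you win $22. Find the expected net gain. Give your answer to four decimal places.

6.1667

E[payout] = 49·2/9 + 38·2/9 + 35·5/18 + 22·5/18
 = 98/9 + 76/9 + 175/18 + 55/9
 = 211/6
Net = 211/6 - 29 = 37/6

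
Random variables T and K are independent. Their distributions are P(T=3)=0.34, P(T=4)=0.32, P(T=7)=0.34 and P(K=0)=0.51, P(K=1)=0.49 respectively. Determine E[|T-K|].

E[|T-K|] = Σ_t Σ_k |t-k| · P(T=t)P(K=k)
 = 3·0.1734 + 2·0.1666 + 4·0.1632 + 3·0.1568 + 7·0.1734 + 6·0.1666
 = 0.5202 + 0.3332 + 0.6528 + 0.4704 + 1.2138 + 0.9996
 = 4.19

4.19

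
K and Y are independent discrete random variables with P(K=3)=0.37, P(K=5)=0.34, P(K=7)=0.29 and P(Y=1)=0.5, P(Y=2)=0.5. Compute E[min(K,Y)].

1.5

E[min(K,Y)] = Σ_k Σ_y min(k,y) · P(K=k)P(Y=y)
 = 1·0.185 + 2·0.185 + 1·0.17 + 2·0.17 + 1·0.145 + 2·0.145
 = 0.185 + 0.37 + 0.17 + 0.34 + 0.145 + 0.29
 = 1.5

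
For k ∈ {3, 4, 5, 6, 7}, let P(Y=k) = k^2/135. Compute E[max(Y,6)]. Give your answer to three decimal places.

E[max(Y,6)] = Σ max(y,6)·P(Y=y)
 = 6·1/15 + 6·16/135 + 6·5/27 + 6·4/15 + 7·49/135
 = 2/5 + 32/45 + 10/9 + 8/5 + 343/135
 = 859/135

6.363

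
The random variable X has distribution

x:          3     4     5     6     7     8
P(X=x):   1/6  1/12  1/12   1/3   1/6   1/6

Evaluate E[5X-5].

E[5X-5] = Σ (5x-5)·P(X=x)
 = 10·1/6 + 15·1/12 + 20·1/12 + 25·1/3 + 30·1/6 + 35·1/6
 = 5/3 + 5/4 + 5/3 + 25/3 + 5 + 35/6
 = 95/4

23.75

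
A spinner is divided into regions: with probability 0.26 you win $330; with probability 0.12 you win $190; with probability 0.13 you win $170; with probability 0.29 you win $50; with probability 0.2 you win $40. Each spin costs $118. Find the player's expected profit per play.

E[payout] = 330·0.26 + 190·0.12 + 170·0.13 + 50·0.29 + 40·0.2
 = 85.8 + 22.8 + 22.1 + 14.5 + 8
 = 153.2
Net = 153.2 - 118 = 35.2

35.2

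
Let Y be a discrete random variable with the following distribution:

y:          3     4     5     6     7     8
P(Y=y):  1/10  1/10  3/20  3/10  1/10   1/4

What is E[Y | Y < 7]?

P(Y < 7) = 1/10 + 1/10 + 3/20 + 3/10 = 13/20.
E[Y | Y < 7] = [3·1/10 + 4·1/10 + 5·3/20 + 6·3/10] / (13/20)
 = 13/4 / (13/20)
 = 5

5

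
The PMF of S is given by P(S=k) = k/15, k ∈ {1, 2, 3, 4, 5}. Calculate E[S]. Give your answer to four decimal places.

E[S] = Σ s·P(S=s)
 = 1·1/15 + 2·2/15 + 3·1/5 + 4·4/15 + 5·1/3
 = 1/15 + 4/15 + 3/5 + 16/15 + 5/3
 = 11/3

3.6667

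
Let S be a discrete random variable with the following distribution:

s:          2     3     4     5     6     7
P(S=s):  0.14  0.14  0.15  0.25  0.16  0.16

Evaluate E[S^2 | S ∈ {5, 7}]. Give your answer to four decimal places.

34.3659

P(S ∈ {5, 7}) = 0.25 + 0.16 = 0.41.
E[S^2 | S ∈ {5, 7}] = [25·0.25 + 49·0.16] / 0.41
 = 14.09 / 0.41
 = 1409/41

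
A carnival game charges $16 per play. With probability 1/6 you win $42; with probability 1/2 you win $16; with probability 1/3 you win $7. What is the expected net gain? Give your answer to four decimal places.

E[payout] = 42·1/6 + 16·1/2 + 7·1/3
 = 7 + 8 + 7/3
 = 52/3
Net = 52/3 - 16 = 4/3

1.3333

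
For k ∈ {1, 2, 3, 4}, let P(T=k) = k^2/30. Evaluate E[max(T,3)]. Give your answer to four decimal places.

E[max(T,3)] = Σ max(t,3)·P(T=t)
 = 3·1/30 + 3·2/15 + 3·3/10 + 4·8/15
 = 1/10 + 2/5 + 9/10 + 32/15
 = 53/15

3.5333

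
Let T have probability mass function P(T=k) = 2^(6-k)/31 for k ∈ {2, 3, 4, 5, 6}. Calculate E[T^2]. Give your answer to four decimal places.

9.2258

E[T^2] = Σ t^2·P(T=t)
 = 4·16/31 + 9·8/31 + 16·4/31 + 25·2/31 + 36·1/31
 = 64/31 + 72/31 + 64/31 + 50/31 + 36/31
 = 286/31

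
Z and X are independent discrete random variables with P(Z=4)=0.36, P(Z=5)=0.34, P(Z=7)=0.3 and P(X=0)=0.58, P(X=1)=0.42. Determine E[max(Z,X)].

5.24

E[max(Z,X)] = Σ_z Σ_x max(z,x) · P(Z=z)P(X=x)
 = 4·0.2088 + 4·0.1512 + 5·0.1972 + 5·0.1428 + 7·0.174 + 7·0.126
 = 0.8352 + 0.6048 + 0.986 + 0.714 + 1.218 + 0.882
 = 5.24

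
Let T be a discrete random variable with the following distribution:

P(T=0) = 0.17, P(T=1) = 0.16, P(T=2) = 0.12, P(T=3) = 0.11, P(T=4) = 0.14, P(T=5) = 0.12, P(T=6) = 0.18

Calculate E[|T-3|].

1.87

E[|T-3|] = Σ |t-3|·P(T=t)
 = 3·0.17 + 2·0.16 + 1·0.12 + 0·0.11 + 1·0.14 + 2·0.12 + 3·0.18
 = 0.51 + 0.32 + 0.12 + 0 + 0.14 + 0.24 + 0.54
 = 1.87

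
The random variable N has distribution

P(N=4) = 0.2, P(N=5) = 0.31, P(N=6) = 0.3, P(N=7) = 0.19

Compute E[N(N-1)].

25.58

E[N(N-1)] = Σ n(n-1)·P(N=n)
 = 12·0.2 + 20·0.31 + 30·0.3 + 42·0.19
 = 2.4 + 6.2 + 9 + 7.98
 = 25.58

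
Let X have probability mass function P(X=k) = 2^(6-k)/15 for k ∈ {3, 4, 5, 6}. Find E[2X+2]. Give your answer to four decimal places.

E[2X+2] = Σ (2x+2)·P(X=x)
 = 8·8/15 + 10·4/15 + 12·2/15 + 14·1/15
 = 64/15 + 8/3 + 8/5 + 14/15
 = 142/15

9.4667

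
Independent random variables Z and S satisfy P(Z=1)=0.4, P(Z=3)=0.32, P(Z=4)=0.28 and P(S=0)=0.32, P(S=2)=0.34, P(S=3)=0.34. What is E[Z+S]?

E[Z+S] = Σ_z Σ_s (z+s) · P(Z=z)P(S=s)
 = 1·0.128 + 3·0.136 + 4·0.136 + 3·0.1024 + 5·0.1088 + 6·0.1088 + 4·0.0896 + 6·0.0952 + 7·0.0952
 = 0.128 + 0.408 + 0.544 + 0.3072 + 0.544 + 0.6528 + 0.3584 + 0.5712 + 0.6664
 = 4.18

4.18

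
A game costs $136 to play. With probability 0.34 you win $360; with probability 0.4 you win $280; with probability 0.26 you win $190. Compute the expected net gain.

147.8

E[payout] = 360·0.34 + 280·0.4 + 190·0.26
 = 122.4 + 112 + 49.4
 = 283.8
Net = 283.8 - 136 = 147.8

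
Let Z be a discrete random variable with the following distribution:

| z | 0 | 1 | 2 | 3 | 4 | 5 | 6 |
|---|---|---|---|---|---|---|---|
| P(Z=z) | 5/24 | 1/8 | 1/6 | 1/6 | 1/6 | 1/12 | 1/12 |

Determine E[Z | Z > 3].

P(Z > 3) = 1/6 + 1/12 + 1/12 = 1/3.
E[Z | Z > 3] = [4·1/6 + 5·1/12 + 6·1/12] / (1/3)
 = 19/12 / (1/3)
 = 19/4

4.75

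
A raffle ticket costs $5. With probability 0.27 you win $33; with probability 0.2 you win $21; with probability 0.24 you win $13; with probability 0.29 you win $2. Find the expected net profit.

11.81

E[payout] = 33·0.27 + 21·0.2 + 13·0.24 + 2·0.29
 = 8.91 + 4.2 + 3.12 + 0.58
 = 16.81
Net = 16.81 - 5 = 11.81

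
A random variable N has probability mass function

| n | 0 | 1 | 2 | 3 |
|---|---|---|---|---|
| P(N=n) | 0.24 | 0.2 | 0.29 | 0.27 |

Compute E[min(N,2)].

1.32

E[min(N,2)] = Σ min(n,2)·P(N=n)
 = 0·0.24 + 1·0.2 + 2·0.29 + 2·0.27
 = 0 + 0.2 + 0.58 + 0.54
 = 1.32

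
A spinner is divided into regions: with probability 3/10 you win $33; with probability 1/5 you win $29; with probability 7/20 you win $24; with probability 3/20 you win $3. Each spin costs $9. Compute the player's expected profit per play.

E[payout] = 33·3/10 + 29·1/5 + 24·7/20 + 3·3/20
 = 99/10 + 29/5 + 42/5 + 9/20
 = 491/20
Net = 491/20 - 9 = 311/20

15.55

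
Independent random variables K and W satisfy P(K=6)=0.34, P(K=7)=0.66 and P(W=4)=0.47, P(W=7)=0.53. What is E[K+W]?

12.25

E[K+W] = Σ_k Σ_w (k+w) · P(K=k)P(W=w)
 = 10·0.1598 + 13·0.1802 + 11·0.3102 + 14·0.3498
 = 1.598 + 2.3426 + 3.4122 + 4.8972
 = 12.25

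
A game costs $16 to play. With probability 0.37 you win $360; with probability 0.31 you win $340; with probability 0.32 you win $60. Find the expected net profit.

E[payout] = 360·0.37 + 340·0.31 + 60·0.32
 = 133.2 + 105.4 + 19.2
 = 257.8
Net = 257.8 - 16 = 241.8

241.8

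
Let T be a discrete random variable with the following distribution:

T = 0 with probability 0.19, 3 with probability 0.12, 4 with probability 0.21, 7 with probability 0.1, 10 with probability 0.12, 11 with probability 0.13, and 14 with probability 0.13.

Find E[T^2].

E[T^2] = Σ t^2·P(T=t)
 = 0·0.19 + 9·0.12 + 16·0.21 + 49·0.1 + 100·0.12 + 121·0.13 + 196·0.13
 = 0 + 1.08 + 3.36 + 4.9 + 12 + 15.73 + 25.48
 = 62.55

62.55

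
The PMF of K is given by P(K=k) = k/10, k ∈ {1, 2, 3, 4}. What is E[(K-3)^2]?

1

E[(K-3)^2] = Σ (k-3)^2·P(K=k)
 = 4·1/10 + 1·1/5 + 0·3/10 + 1·2/5
 = 2/5 + 1/5 + 0 + 2/5
 = 1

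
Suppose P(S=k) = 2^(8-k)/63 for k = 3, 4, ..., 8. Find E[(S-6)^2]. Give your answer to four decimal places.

E[(S-6)^2] = Σ (s-6)^2·P(S=s)
 = 9·32/63 + 4·16/63 + 1·8/63 + 0·4/63 + 1·2/63 + 4·1/63
 = 32/7 + 64/63 + 8/63 + 0 + 2/63 + 4/63
 = 122/21

5.8095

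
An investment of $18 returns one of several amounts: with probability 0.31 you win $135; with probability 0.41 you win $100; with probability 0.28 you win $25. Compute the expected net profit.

E[payout] = 135·0.31 + 100·0.41 + 25·0.28
 = 41.85 + 41 + 7
 = 89.85
Net = 89.85 - 18 = 71.85

71.85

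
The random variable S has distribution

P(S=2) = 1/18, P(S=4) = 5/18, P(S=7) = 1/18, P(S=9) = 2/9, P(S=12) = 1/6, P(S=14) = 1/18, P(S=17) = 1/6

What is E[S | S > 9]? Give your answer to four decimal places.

14.4286

P(S > 9) = 1/6 + 1/18 + 1/6 = 7/18.
E[S | S > 9] = [12·1/6 + 14·1/18 + 17·1/6] / (7/18)
 = 101/18 / (7/18)
 = 101/7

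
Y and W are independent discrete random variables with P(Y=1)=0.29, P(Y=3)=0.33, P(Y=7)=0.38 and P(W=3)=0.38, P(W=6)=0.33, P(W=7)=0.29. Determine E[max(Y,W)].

E[max(Y,W)] = Σ_y Σ_w max(y,w) · P(Y=y)P(W=w)
 = 3·0.1102 + 6·0.0957 + 7·0.0841 + 3·0.1254 + 6·0.1089 + 7·0.0957 + 7·0.1444 + 7·0.1254 + 7·0.1102
 = 0.3306 + 0.5742 + 0.5887 + 0.3762 + 0.6534 + 0.6699 + 1.0108 + 0.8778 + 0.7714
 = 5.853

5.853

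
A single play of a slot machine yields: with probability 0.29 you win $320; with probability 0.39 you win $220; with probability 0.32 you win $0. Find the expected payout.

E[payout] = 320·0.29 + 220·0.39 + 0·0.32
 = 92.8 + 85.8 + 0
 = 178.6

178.6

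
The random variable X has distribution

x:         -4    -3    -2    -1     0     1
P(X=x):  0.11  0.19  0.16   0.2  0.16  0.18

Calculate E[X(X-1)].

5.84

E[X(X-1)] = Σ x(x-1)·P(X=x)
 = 20·0.11 + 12·0.19 + 6·0.16 + 2·0.2 + 0·0.16 + 0·0.18
 = 2.2 + 2.28 + 0.96 + 0.4 + 0 + 0
 = 5.84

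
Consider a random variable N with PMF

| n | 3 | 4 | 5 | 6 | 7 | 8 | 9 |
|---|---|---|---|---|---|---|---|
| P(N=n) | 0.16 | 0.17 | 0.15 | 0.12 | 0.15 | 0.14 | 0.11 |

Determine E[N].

E[N] = Σ n·P(N=n)
 = 3·0.16 + 4·0.17 + 5·0.15 + 6·0.12 + 7·0.15 + 8·0.14 + 9·0.11
 = 0.48 + 0.68 + 0.75 + 0.72 + 1.05 + 1.12 + 0.99
 = 5.79

5.79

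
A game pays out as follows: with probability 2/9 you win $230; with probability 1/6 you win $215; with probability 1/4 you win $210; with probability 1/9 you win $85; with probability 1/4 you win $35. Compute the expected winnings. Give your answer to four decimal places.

157.6389

E[payout] = 230·2/9 + 215·1/6 + 210·1/4 + 85·1/9 + 35·1/4
 = 460/9 + 215/6 + 105/2 + 85/9 + 35/4
 = 5675/36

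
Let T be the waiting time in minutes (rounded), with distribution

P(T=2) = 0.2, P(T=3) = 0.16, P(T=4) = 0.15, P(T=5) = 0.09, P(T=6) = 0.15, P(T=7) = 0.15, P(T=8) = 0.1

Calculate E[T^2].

E[T^2] = Σ t^2·P(T=t)
 = 4·0.2 + 9·0.16 + 16·0.15 + 25·0.09 + 36·0.15 + 49·0.15 + 64·0.1
 = 0.8 + 1.44 + 2.4 + 2.25 + 5.4 + 7.35 + 6.4
 = 26.04

26.04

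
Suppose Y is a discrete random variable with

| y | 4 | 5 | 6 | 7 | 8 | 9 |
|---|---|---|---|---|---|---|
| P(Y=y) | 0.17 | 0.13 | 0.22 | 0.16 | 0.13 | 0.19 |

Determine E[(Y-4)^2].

E[(Y-4)^2] = Σ (y-4)^2·P(Y=y)
 = 0·0.17 + 1·0.13 + 4·0.22 + 9·0.16 + 16·0.13 + 25·0.19
 = 0 + 0.13 + 0.88 + 1.44 + 2.08 + 4.75
 = 9.28

9.28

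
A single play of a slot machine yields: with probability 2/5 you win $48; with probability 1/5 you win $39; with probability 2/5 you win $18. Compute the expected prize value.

E[payout] = 48·2/5 + 39·1/5 + 18·2/5
 = 96/5 + 39/5 + 36/5
 = 171/5

34.2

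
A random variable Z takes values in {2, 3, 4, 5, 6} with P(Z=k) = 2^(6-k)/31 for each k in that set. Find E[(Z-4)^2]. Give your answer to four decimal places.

E[(Z-4)^2] = Σ (z-4)^2·P(Z=z)
 = 4·16/31 + 1·8/31 + 0·4/31 + 1·2/31 + 4·1/31
 = 64/31 + 8/31 + 0 + 2/31 + 4/31
 = 78/31

2.5161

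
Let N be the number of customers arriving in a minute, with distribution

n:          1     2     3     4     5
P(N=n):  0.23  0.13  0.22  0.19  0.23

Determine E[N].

3.06

E[N] = Σ n·P(N=n)
 = 1·0.23 + 2·0.13 + 3·0.22 + 4·0.19 + 5·0.23
 = 0.23 + 0.26 + 0.66 + 0.76 + 1.15
 = 3.06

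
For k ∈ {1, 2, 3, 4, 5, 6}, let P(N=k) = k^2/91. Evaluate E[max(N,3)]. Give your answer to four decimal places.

4.9121

E[max(N,3)] = Σ max(n,3)·P(N=n)
 = 3·1/91 + 3·4/91 + 3·9/91 + 4·16/91 + 5·25/91 + 6·36/91
 = 3/91 + 12/91 + 27/91 + 64/91 + 125/91 + 216/91
 = 447/91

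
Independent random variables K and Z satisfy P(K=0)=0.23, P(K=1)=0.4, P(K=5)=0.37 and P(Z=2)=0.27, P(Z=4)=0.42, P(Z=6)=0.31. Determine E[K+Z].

E[K+Z] = Σ_k Σ_z (k+z) · P(K=k)P(Z=z)
 = 2·0.0621 + 4·0.0966 + 6·0.0713 + 3·0.108 + 5·0.168 + 7·0.124 + 7·0.0999 + 9·0.1554 + 11·0.1147
 = 0.1242 + 0.3864 + 0.4278 + 0.324 + 0.84 + 0.868 + 0.6993 + 1.3986 + 1.2617
 = 6.33

6.33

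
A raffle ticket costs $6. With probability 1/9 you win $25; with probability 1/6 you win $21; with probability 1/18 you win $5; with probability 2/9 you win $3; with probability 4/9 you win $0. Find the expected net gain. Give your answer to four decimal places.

E[payout] = 25·1/9 + 21·1/6 + 5·1/18 + 3·2/9 + 0·4/9
 = 25/9 + 7/2 + 5/18 + 2/3 + 0
 = 65/9
Net = 65/9 - 6 = 11/9

1.2222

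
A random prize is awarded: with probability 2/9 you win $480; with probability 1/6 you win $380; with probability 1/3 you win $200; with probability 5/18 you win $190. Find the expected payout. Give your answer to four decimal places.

E[payout] = 480·2/9 + 380·1/6 + 200·1/3 + 190·5/18
 = 320/3 + 190/3 + 200/3 + 475/9
 = 2605/9

289.4444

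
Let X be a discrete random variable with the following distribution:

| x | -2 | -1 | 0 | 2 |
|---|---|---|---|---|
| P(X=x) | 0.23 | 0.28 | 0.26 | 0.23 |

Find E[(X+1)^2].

E[(X+1)^2] = Σ (x+1)^2·P(X=x)
 = 1·0.23 + 0·0.28 + 1·0.26 + 9·0.23
 = 0.23 + 0 + 0.26 + 2.07
 = 2.56

2.56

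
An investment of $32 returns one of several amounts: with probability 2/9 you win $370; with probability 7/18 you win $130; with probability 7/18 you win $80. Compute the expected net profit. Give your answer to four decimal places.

131.8889

E[payout] = 370·2/9 + 130·7/18 + 80·7/18
 = 740/9 + 455/9 + 280/9
 = 1475/9
Net = 1475/9 - 32 = 1187/9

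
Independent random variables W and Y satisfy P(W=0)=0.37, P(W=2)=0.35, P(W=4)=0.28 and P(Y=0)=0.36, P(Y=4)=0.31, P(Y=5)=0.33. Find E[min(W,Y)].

1.1648

E[min(W,Y)] = Σ_w Σ_y min(w,y) · P(W=w)P(Y=y)
 = 0·0.1332 + 0·0.1147 + 0·0.1221 + 0·0.126 + 2·0.1085 + 2·0.1155 + 0·0.1008 + 4·0.0868 + 4·0.0924
 = 0 + 0 + 0 + 0 + 0.217 + 0.231 + 0 + 0.3472 + 0.3696
 = 1.1648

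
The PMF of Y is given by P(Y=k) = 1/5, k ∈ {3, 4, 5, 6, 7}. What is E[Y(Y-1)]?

E[Y(Y-1)] = Σ y(y-1)·P(Y=y)
 = 6·1/5 + 12·1/5 + 20·1/5 + 30·1/5 + 42·1/5
 = 6/5 + 12/5 + 4 + 6 + 42/5
 = 22

22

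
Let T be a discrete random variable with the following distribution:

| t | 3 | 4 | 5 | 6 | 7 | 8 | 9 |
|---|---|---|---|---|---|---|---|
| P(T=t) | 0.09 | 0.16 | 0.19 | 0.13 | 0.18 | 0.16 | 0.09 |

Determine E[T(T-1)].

33.16

E[T(T-1)] = Σ t(t-1)·P(T=t)
 = 6·0.09 + 12·0.16 + 20·0.19 + 30·0.13 + 42·0.18 + 56·0.16 + 72·0.09
 = 0.54 + 1.92 + 3.8 + 3.9 + 7.56 + 8.96 + 6.48
 = 33.16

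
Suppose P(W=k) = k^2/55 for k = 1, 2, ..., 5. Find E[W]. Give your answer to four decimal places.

4.0909

E[W] = Σ w·P(W=w)
 = 1·1/55 + 2·4/55 + 3·9/55 + 4·16/55 + 5·5/11
 = 1/55 + 8/55 + 27/55 + 64/55 + 25/11
 = 45/11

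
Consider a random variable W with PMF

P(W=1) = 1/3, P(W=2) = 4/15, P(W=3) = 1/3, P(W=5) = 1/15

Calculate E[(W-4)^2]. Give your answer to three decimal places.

E[(W-4)^2] = Σ (w-4)^2·P(W=w)
 = 9·1/3 + 4·4/15 + 1·1/3 + 1·1/15
 = 3 + 16/15 + 1/3 + 1/15
 = 67/15

4.467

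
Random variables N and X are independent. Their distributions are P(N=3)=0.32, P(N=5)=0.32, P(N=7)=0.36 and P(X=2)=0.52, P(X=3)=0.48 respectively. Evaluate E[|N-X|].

2.6

E[|N-X|] = Σ_n Σ_x |n-x| · P(N=n)P(X=x)
 = 1·0.1664 + 0·0.1536 + 3·0.1664 + 2·0.1536 + 5·0.1872 + 4·0.1728
 = 0.1664 + 0 + 0.4992 + 0.3072 + 0.936 + 0.6912
 = 2.6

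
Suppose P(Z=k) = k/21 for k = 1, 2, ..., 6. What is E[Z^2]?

E[Z^2] = Σ z^2·P(Z=z)
 = 1·1/21 + 4·2/21 + 9·1/7 + 16·4/21 + 25·5/21 + 36·2/7
 = 1/21 + 8/21 + 9/7 + 64/21 + 125/21 + 72/7
 = 21

21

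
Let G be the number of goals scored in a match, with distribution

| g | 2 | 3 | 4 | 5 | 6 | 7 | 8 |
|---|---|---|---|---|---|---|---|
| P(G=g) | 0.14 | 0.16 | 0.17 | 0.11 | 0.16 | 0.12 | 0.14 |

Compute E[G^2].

28.07

E[G^2] = Σ g^2·P(G=g)
 = 4·0.14 + 9·0.16 + 16·0.17 + 25·0.11 + 36·0.16 + 49·0.12 + 64·0.14
 = 0.56 + 1.44 + 2.72 + 2.75 + 5.76 + 5.88 + 8.96
 = 28.07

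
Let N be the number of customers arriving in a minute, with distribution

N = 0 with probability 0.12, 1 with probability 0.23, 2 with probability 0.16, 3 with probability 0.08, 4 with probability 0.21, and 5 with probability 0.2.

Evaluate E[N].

E[N] = Σ n·P(N=n)
 = 0·0.12 + 1·0.23 + 2·0.16 + 3·0.08 + 4·0.21 + 5·0.2
 = 0 + 0.23 + 0.32 + 0.24 + 0.84 + 1
 = 2.63

2.63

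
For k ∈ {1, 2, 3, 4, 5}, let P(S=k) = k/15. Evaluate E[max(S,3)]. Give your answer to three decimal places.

3.933

E[max(S,3)] = Σ max(s,3)·P(S=s)
 = 3·1/15 + 3·2/15 + 3·1/5 + 4·4/15 + 5·1/3
 = 1/5 + 2/5 + 3/5 + 16/15 + 5/3
 = 59/15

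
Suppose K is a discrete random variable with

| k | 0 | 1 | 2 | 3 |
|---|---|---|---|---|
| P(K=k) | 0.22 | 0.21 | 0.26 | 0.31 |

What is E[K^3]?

E[K^3] = Σ k^3·P(K=k)
 = 0·0.22 + 1·0.21 + 8·0.26 + 27·0.31
 = 0 + 0.21 + 2.08 + 8.37
 = 10.66

10.66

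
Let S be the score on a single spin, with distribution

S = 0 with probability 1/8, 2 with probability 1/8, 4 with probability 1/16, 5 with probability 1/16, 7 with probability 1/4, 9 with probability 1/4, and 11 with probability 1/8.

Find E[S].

6.1875

E[S] = Σ s·P(S=s)
 = 0·1/8 + 2·1/8 + 4·1/16 + 5·1/16 + 7·1/4 + 9·1/4 + 11·1/8
 = 0 + 1/4 + 1/4 + 5/16 + 7/4 + 9/4 + 11/8
 = 99/16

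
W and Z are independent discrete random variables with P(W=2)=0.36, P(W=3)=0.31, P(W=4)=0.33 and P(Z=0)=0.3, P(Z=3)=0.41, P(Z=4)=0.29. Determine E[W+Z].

E[W+Z] = Σ_w Σ_z (w+z) · P(W=w)P(Z=z)
 = 2·0.108 + 5·0.1476 + 6·0.1044 + 3·0.093 + 6·0.1271 + 7·0.0899 + 4·0.099 + 7·0.1353 + 8·0.0957
 = 0.216 + 0.738 + 0.6264 + 0.279 + 0.7626 + 0.6293 + 0.396 + 0.9471 + 0.7656
 = 5.36

5.36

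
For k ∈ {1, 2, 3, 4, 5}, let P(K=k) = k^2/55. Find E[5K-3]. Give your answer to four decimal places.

E[5K-3] = Σ (5k-3)·P(K=k)
 = 2·1/55 + 7·4/55 + 12·9/55 + 17·16/55 + 22·5/11
 = 2/55 + 28/55 + 108/55 + 272/55 + 10
 = 192/11

17.4545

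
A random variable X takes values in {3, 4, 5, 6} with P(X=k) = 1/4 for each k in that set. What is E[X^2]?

21.5

E[X^2] = Σ x^2·P(X=x)
 = 9·1/4 + 16·1/4 + 25·1/4 + 36·1/4
 = 9/4 + 4 + 25/4 + 9
 = 43/2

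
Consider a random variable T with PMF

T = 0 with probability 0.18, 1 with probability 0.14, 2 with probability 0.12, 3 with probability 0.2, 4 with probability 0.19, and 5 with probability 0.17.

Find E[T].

E[T] = Σ t·P(T=t)
 = 0·0.18 + 1·0.14 + 2·0.12 + 3·0.2 + 4·0.19 + 5·0.17
 = 0 + 0.14 + 0.24 + 0.6 + 0.76 + 0.85
 = 2.59

2.59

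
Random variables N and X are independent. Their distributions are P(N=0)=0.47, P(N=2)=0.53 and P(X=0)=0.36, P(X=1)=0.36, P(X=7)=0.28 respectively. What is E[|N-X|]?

2.4048

E[|N-X|] = Σ_n Σ_x |n-x| · P(N=n)P(X=x)
 = 0·0.1692 + 1·0.1692 + 7·0.1316 + 2·0.1908 + 1·0.1908 + 5·0.1484
 = 0 + 0.1692 + 0.9212 + 0.3816 + 0.1908 + 0.742
 = 2.4048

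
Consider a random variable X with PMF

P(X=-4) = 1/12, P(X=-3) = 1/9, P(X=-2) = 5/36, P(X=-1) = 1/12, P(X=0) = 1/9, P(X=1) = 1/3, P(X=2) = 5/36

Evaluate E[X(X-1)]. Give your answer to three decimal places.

4.278

E[X(X-1)] = Σ x(x-1)·P(X=x)
 = 20·1/12 + 12·1/9 + 6·5/36 + 2·1/12 + 0·1/9 + 0·1/3 + 2·5/36
 = 5/3 + 4/3 + 5/6 + 1/6 + 0 + 0 + 5/18
 = 77/18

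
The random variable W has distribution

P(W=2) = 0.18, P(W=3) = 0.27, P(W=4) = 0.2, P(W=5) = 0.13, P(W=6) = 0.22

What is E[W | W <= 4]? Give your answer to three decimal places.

3.031

P(W <= 4) = 0.18 + 0.27 + 0.2 = 0.65.
E[W | W <= 4] = [2·0.18 + 3·0.27 + 4·0.2] / 0.65
 = 1.97 / 0.65
 = 197/65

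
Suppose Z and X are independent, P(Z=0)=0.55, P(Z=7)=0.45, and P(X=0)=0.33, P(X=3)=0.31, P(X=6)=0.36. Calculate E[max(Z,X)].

4.8495

E[max(Z,X)] = Σ_z Σ_x max(z,x) · P(Z=z)P(X=x)
 = 0·0.1815 + 3·0.1705 + 6·0.198 + 7·0.1485 + 7·0.1395 + 7·0.162
 = 0 + 0.5115 + 1.188 + 1.0395 + 0.9765 + 1.134
 = 4.8495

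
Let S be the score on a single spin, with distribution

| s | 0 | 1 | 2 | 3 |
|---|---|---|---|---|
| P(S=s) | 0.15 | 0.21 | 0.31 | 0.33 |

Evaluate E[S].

E[S] = Σ s·P(S=s)
 = 0·0.15 + 1·0.21 + 2·0.31 + 3·0.33
 = 0 + 0.21 + 0.62 + 0.99
 = 1.82

1.82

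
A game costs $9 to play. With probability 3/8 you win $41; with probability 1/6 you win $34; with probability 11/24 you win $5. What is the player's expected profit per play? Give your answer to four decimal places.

14.3333

E[payout] = 41·3/8 + 34·1/6 + 5·11/24
 = 123/8 + 17/3 + 55/24
 = 70/3
Net = 70/3 - 9 = 43/3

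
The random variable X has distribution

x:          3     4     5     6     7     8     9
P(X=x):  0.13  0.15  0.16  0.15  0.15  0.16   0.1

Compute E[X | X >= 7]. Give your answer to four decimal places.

P(X >= 7) = 0.15 + 0.16 + 0.1 = 0.41.
E[X | X >= 7] = [7·0.15 + 8·0.16 + 9·0.1] / 0.41
 = 3.23 / 0.41
 = 323/41

7.8780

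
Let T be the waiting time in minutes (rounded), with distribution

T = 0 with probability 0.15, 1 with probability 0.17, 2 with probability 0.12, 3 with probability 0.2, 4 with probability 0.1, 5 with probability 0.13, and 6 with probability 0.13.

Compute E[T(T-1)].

E[T(T-1)] = Σ t(t-1)·P(T=t)
 = 0·0.15 + 0·0.17 + 2·0.12 + 6·0.2 + 12·0.1 + 20·0.13 + 30·0.13
 = 0 + 0 + 0.24 + 1.2 + 1.2 + 2.6 + 3.9
 = 9.14

9.14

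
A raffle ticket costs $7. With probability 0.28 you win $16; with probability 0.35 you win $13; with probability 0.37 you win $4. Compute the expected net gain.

E[payout] = 16·0.28 + 13·0.35 + 4·0.37
 = 4.48 + 4.55 + 1.48
 = 10.51
Net = 10.51 - 7 = 3.51

3.51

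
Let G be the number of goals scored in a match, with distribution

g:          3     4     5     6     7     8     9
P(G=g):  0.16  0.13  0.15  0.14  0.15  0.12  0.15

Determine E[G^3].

283.87

E[G^3] = Σ g^3·P(G=g)
 = 27·0.16 + 64·0.13 + 125·0.15 + 216·0.14 + 343·0.15 + 512·0.12 + 729·0.15
 = 4.32 + 8.32 + 18.75 + 30.24 + 51.45 + 61.44 + 109.35
 = 283.87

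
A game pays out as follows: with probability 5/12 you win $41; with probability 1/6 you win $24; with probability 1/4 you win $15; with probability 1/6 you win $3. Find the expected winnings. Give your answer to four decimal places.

25.3333

E[payout] = 41·5/12 + 24·1/6 + 15·1/4 + 3·1/6
 = 205/12 + 4 + 15/4 + 1/2
 = 76/3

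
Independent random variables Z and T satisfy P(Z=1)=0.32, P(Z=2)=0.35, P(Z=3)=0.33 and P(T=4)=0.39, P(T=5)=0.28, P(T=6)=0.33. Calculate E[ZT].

E[ZT] = Σ_z Σ_t zt · P(Z=z)P(T=t)
 = 4·0.1248 + 5·0.0896 + 6·0.1056 + 8·0.1365 + 10·0.098 + 12·0.1155 + 12·0.1287 + 15·0.0924 + 18·0.1089
 = 0.4992 + 0.448 + 0.6336 + 1.092 + 0.98 + 1.386 + 1.5444 + 1.386 + 1.9602
 = 9.9294

9.9294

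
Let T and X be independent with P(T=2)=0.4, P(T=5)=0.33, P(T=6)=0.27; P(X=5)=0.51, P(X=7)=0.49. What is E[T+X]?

10.05

E[T+X] = Σ_t Σ_x (t+x) · P(T=t)P(X=x)
 = 7·0.204 + 9·0.196 + 10·0.1683 + 12·0.1617 + 11·0.1377 + 13·0.1323
 = 1.428 + 1.764 + 1.683 + 1.9404 + 1.5147 + 1.7199
 = 10.05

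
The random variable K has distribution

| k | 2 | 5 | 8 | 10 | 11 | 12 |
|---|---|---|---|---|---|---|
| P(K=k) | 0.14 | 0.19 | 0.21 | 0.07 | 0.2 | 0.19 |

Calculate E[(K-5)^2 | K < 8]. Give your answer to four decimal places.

3.8182

P(K < 8) = 0.14 + 0.19 = 0.33.
E[(K-5)^2 | K < 8] = [9·0.14 + 0·0.19] / 0.33
 = 1.26 / 0.33
 = 42/11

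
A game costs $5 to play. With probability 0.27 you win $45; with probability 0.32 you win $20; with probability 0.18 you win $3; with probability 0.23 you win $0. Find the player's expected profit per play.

14.09

E[payout] = 45·0.27 + 20·0.32 + 3·0.18 + 0·0.23
 = 12.15 + 6.4 + 0.54 + 0
 = 19.09
Net = 19.09 - 5 = 14.09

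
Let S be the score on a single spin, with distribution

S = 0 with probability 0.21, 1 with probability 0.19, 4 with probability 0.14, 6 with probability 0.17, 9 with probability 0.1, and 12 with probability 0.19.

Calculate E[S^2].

E[S^2] = Σ s^2·P(S=s)
 = 0·0.21 + 1·0.19 + 16·0.14 + 36·0.17 + 81·0.1 + 144·0.19
 = 0 + 0.19 + 2.24 + 6.12 + 8.1 + 27.36
 = 44.01

44.01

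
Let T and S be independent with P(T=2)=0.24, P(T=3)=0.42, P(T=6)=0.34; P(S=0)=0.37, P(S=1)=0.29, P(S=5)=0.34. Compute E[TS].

E[TS] = Σ_t Σ_s ts · P(T=t)P(S=s)
 = 0·0.0888 + 2·0.0696 + 10·0.0816 + 0·0.1554 + 3·0.1218 + 15·0.1428 + 0·0.1258 + 6·0.0986 + 30·0.1156
 = 0 + 0.1392 + 0.816 + 0 + 0.3654 + 2.142 + 0 + 0.5916 + 3.468
 = 7.5222

7.5222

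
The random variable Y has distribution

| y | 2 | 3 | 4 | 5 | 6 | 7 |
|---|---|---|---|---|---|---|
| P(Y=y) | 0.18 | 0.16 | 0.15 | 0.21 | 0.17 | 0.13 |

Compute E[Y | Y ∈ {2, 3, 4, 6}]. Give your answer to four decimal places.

3.7273

P(Y ∈ {2, 3, 4, 6}) = 0.18 + 0.16 + 0.15 + 0.17 = 0.66.
E[Y | Y ∈ {2, 3, 4, 6}] = [2·0.18 + 3·0.16 + 4·0.15 + 6·0.17] / 0.66
 = 2.46 / 0.66
 = 41/11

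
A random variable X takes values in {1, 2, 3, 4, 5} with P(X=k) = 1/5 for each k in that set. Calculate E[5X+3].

E[5X+3] = Σ (5x+3)·P(X=x)
 = 8·1/5 + 13·1/5 + 18·1/5 + 23·1/5 + 28·1/5
 = 8/5 + 13/5 + 18/5 + 23/5 + 28/5
 = 18

18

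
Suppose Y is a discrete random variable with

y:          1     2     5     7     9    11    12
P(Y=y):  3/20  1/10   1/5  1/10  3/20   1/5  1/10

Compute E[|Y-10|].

E[|Y-10|] = Σ |y-10|·P(Y=y)
 = 9·3/20 + 8·1/10 + 5·1/5 + 3·1/10 + 1·3/20 + 1·1/5 + 2·1/10
 = 27/20 + 4/5 + 1 + 3/10 + 3/20 + 1/5 + 1/5
 = 4

4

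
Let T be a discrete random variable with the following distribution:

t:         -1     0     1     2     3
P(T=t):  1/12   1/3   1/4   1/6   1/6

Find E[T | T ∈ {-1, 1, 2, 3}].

1.5

P(T ∈ {-1, 1, 2, 3}) = 1/12 + 1/4 + 1/6 + 1/6 = 2/3.
E[T | T ∈ {-1, 1, 2, 3}] = [(-1)·1/12 + 1·1/4 + 2·1/6 + 3·1/6] / (2/3)
 = 1 / (2/3)
 = 3/2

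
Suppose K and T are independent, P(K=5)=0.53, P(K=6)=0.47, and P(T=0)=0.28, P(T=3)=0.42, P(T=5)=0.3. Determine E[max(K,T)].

5.47

E[max(K,T)] = Σ_k Σ_t max(k,t) · P(K=k)P(T=t)
 = 5·0.1484 + 5·0.2226 + 5·0.159 + 6·0.1316 + 6·0.1974 + 6·0.141
 = 0.742 + 1.113 + 0.795 + 0.7896 + 1.1844 + 0.846
 = 5.47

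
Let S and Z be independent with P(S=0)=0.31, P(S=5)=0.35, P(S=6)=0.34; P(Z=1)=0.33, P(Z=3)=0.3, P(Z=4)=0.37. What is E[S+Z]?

E[S+Z] = Σ_s Σ_z (s+z) · P(S=s)P(Z=z)
 = 1·0.1023 + 3·0.093 + 4·0.1147 + 6·0.1155 + 8·0.105 + 9·0.1295 + 7·0.1122 + 9·0.102 + 10·0.1258
 = 0.1023 + 0.279 + 0.4588 + 0.693 + 0.84 + 1.1655 + 0.7854 + 0.918 + 1.258
 = 6.5

6.5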